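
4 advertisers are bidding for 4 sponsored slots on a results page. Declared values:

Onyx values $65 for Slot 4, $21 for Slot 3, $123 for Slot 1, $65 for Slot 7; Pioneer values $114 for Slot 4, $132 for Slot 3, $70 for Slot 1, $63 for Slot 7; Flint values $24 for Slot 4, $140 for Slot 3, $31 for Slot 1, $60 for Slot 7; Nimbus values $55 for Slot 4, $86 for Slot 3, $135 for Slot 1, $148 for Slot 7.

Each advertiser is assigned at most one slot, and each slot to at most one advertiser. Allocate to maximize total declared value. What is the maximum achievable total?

Max total: $525

Optimal: Onyx→Slot 1 ($123), Pioneer→Slot 4 ($114), Flint→Slot 3 ($140), Nimbus→Slot 7 ($148) — total 123+114+140+148 = $525.
Column-greedy (each slot in turn goes to its best remaining advertiser) gives $454, worse by 71.
Every other assignment is strictly worse.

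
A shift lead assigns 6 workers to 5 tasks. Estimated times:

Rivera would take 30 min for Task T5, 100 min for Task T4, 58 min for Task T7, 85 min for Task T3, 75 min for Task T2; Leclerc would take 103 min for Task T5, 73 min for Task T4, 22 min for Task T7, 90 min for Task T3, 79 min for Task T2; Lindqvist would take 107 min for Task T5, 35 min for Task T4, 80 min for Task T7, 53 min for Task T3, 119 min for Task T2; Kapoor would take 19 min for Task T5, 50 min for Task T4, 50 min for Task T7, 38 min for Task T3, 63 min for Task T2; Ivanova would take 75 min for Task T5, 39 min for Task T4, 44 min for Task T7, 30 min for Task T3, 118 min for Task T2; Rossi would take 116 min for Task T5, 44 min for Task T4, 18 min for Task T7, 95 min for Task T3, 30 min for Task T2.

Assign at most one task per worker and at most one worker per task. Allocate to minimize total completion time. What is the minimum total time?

Optimal: Kapoor→Task T5 (19 min), Lindqvist→Task T4 (35 min), Leclerc→Task T7 (22 min), Ivanova→Task T3 (30 min), Rossi→Task T2 (30 min) — total 19+35+22+30+30 = 136 min.
Column-greedy (each task in turn goes to its cheapest remaining worker) gives 177 min, worse by 41.
Swapping Ivanova↔Rossi (Ivanova→Task T2 118 min, Rossi→Task T3 95 min) adds 153.

Minimum total: 136 min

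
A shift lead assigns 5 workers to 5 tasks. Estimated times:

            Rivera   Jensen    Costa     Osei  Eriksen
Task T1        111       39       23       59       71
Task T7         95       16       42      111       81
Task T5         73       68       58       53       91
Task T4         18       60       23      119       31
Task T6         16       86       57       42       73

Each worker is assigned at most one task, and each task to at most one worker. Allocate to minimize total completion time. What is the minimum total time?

Optimal: Rivera→Task T6 (16 min), Jensen→Task T7 (16 min), Costa→Task T1 (23 min), Osei→Task T5 (53 min), Eriksen→Task T4 (31 min) — total 16+16+23+53+31 = 139 min.
Column-greedy (each task in turn goes to its cheapest remaining worker) gives 183 min, worse by 44.
Next-best assignment: Rivera→Task T6, Jensen→Task T7, Costa→Task T4, Osei→Task T5, Eriksen→Task T1 = 179 min.

Minimum total: 139 min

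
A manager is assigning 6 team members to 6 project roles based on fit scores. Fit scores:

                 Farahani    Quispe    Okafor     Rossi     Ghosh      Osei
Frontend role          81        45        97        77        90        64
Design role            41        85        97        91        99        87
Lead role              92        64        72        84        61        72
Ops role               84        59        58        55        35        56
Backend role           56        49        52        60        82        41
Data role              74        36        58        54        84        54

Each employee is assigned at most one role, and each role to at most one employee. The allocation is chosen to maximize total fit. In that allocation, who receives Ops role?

This is the linear assignment problem.
Optimal: Farahani→Ops role (84 pts), Quispe→Design role (85 pts), Okafor→Frontend role (97 pts), Rossi→Lead role (84 pts), Ghosh→Backend role (82 pts), Osei→Data role (54 pts) — total 84+85+97+84+82+54 = 486 pts.
Max-entry greedy (repeatedly take the single best remaining cell) gives 461 pts, worse by 25.
Every other assignment is strictly worse.
Farahani's own top role is Lead role (92 pts), but forcing Farahani→Lead role and reassigning the rest optimally gives only 479 pts — worse by 7.

Farahani receives Ops role.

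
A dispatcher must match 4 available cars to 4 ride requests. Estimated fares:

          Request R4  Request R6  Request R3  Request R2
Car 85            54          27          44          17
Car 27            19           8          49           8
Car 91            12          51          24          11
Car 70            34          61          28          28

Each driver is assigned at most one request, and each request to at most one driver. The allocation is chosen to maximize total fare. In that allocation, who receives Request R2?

Car 70 receives Request R2.

Optimal: Car 85→Request R4 ($54), Car 27→Request R3 ($49), Car 91→Request R6 ($51), Car 70→Request R2 ($28) — total 54+49+51+28 = $182.
Column-greedy (each request in turn goes to its best remaining driver) gives $175, worse by 7.
Every other assignment is strictly worse.
Car 70's own top request is Request R6 ($61), but forcing Car 70→Request R6 and reassigning the rest optimally gives only $175 — worse by 7.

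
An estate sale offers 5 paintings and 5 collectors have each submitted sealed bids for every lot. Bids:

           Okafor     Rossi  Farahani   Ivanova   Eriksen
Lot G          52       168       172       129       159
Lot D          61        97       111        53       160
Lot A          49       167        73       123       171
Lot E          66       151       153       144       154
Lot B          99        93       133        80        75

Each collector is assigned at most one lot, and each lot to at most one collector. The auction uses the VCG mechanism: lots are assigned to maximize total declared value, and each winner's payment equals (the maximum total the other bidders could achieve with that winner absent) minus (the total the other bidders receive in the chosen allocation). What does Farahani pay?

Farahani pays $12.

Efficient allocation: Okafor→Lot B ($99), Rossi→Lot A ($167), Farahani→Lot G ($172), Ivanova→Lot E ($144), Eriksen→Lot D ($160); total welfare W = $742.
Farahani receives Lot G at value $172, so the others get W − 172 = $570.
Without Farahani: best allocation of the remaining 4 bidders over all 5 lots is Okafor→Lot B ($99), Rossi→Lot G ($168), Ivanova→Lot E ($144), Eriksen→Lot A ($171), total $582.
VCG payment = (others' best without Farahani) − (others' welfare with Farahani) = 582 − 570 = $12.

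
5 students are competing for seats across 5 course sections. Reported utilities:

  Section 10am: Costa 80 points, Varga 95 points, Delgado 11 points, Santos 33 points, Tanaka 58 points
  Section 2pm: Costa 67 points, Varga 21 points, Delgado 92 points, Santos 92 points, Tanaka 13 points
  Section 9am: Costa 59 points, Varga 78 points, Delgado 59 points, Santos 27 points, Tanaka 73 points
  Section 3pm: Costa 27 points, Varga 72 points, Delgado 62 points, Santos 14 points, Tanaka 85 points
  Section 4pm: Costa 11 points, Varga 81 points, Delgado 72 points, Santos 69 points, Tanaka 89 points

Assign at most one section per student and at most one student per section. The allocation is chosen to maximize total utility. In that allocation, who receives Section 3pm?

Optimal: Costa→Section 10am (80 points), Varga→Section 9am (78 points), Delgado→Section 4pm (72 points), Santos→Section 2pm (92 points), Tanaka→Section 3pm (85 points) — total 80+78+72+92+85 = 407 points.
Row-greedy (each student in turn takes its best remaining section) gives 365 points, worse by 42.
Next-best assignment: Costa→Section 10am, Varga→Section 9am, Delgado→Section 2pm, Santos→Section 4pm, Tanaka→Section 3pm = 404 points.
Tanaka's own top section is Section 4pm (89 points), but forcing Tanaka→Section 4pm and reassigning the rest optimally gives only 401 points — worse by 6.

Tanaka receives Section 3pm.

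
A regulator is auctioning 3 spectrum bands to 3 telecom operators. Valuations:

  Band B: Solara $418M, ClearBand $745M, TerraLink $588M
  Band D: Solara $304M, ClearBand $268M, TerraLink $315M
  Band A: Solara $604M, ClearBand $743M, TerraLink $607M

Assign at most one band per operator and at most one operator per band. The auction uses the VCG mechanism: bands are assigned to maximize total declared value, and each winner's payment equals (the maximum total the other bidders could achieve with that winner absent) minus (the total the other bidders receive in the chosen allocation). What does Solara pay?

Efficient allocation: Solara→Band A ($604M), ClearBand→Band B ($745M), TerraLink→Band D ($315M); total welfare W = $1664M.
Solara receives Band A at value $604M, so the others get W − 604 = $1060M.
Without Solara: best allocation of the remaining 2 bidders over all 3 bands is ClearBand→Band B ($745M), TerraLink→Band A ($607M), total $1352M.
VCG payment = (others' best without Solara) − (others' welfare with Solara) = 1352 − 1060 = $292M.

Solara pays $292M.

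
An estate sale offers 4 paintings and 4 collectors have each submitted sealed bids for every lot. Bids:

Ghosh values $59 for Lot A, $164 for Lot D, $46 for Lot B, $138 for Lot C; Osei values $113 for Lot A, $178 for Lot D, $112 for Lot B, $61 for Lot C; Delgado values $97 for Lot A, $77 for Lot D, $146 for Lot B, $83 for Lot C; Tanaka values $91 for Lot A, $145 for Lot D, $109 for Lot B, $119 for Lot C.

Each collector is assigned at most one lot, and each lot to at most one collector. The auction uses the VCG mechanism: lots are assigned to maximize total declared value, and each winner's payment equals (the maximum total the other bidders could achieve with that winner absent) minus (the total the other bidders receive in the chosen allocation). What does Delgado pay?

Efficient allocation: Ghosh→Lot C ($138), Osei→Lot D ($178), Delgado→Lot B ($146), Tanaka→Lot A ($91); total welfare W = $553.
Delgado receives Lot B at value $146, so the others get W − 146 = $407.
Without Delgado: best allocation of the remaining 3 bidders over all 4 lots is Ghosh→Lot C ($138), Osei→Lot D ($178), Tanaka→Lot B ($109), total $425.
VCG payment = (others' best without Delgado) − (others' welfare with Delgado) = 425 − 407 = $18.

Delgado pays $18.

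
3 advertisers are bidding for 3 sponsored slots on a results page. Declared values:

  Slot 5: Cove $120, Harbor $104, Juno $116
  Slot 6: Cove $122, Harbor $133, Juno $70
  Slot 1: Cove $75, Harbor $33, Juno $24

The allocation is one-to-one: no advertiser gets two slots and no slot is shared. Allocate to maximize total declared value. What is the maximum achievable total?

Optimal: Cove→Slot 1 ($75), Harbor→Slot 6 ($133), Juno→Slot 5 ($116) — total 75+133+116 = $324.
Max-entry greedy (repeatedly take the single best remaining cell) gives $277, worse by 47.
Checked against all permutations: $324 is optimal.

Maximum total: $324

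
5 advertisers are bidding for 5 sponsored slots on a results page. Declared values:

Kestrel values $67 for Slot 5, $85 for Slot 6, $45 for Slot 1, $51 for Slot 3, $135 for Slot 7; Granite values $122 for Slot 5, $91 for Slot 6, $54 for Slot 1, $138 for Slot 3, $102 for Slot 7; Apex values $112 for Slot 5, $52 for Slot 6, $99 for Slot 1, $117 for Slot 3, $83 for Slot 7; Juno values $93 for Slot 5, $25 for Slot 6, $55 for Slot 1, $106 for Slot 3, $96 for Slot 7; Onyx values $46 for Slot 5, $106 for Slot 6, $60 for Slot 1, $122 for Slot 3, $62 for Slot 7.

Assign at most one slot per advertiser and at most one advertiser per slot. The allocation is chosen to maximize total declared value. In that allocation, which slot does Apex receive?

Optimal: Kestrel→Slot 7 ($135), Granite→Slot 3 ($138), Apex→Slot 1 ($99), Juno→Slot 5 ($93), Onyx→Slot 6 ($106) — total 135+138+99+93+106 = $571.
Column-greedy (each slot in turn goes to its best remaining advertiser) gives $568, worse by 3.
Apex's own top slot is Slot 3 ($117), but forcing Apex→Slot 3 and reassigning the rest optimally gives only $535 — worse by 36.

Apex receives Slot 1.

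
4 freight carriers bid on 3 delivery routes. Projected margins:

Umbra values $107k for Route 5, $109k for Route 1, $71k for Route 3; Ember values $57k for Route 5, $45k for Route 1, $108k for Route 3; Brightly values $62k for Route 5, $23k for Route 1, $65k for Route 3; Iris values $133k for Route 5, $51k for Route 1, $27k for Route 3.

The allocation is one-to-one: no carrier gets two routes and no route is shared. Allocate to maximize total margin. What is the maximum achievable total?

Max total: $350k

Optimal: Iris→Route 5 ($133k), Umbra→Route 1 ($109k), Ember→Route 3 ($108k) — total 133+109+108 = $350k.
Next-best assignment: Iris→Route 5, Umbra→Route 1, Brightly→Route 3 = $307k.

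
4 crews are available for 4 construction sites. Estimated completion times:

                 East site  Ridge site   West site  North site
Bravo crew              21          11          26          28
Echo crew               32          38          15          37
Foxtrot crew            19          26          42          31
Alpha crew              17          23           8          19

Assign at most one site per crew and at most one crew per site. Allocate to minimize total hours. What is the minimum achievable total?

Min total: 64 hours

Optimal: Bravo crew→Ridge site (11 hours), Echo crew→West site (15 hours), Foxtrot crew→East site (19 hours), Alpha crew→North site (19 hours) — total 11+15+19+19 = 64 hours.
Column-greedy (each site in turn goes to its cheapest remaining crew) gives 74 hours, worse by 10.
Swapping Echo crew↔Bravo crew (Echo crew→Ridge site 38 hours, Bravo crew→West site 26 hours) adds 38.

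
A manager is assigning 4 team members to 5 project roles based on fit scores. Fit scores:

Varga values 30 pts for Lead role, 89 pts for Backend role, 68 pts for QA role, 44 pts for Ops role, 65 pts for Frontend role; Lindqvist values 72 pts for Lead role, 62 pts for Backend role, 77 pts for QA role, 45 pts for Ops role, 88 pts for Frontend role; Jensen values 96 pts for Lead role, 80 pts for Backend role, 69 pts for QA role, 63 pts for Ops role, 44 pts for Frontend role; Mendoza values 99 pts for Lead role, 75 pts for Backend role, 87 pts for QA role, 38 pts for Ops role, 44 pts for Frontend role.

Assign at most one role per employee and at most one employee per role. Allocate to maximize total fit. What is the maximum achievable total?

Maximum total: 360 pts

Optimal: Varga→Backend role (89 pts), Lindqvist→Frontend role (88 pts), Jensen→Lead role (96 pts), Mendoza→QA role (87 pts) — total 89+88+96+87 = 360 pts.
Column-greedy (each role in turn goes to its best remaining employee) gives 328 pts, worse by 32.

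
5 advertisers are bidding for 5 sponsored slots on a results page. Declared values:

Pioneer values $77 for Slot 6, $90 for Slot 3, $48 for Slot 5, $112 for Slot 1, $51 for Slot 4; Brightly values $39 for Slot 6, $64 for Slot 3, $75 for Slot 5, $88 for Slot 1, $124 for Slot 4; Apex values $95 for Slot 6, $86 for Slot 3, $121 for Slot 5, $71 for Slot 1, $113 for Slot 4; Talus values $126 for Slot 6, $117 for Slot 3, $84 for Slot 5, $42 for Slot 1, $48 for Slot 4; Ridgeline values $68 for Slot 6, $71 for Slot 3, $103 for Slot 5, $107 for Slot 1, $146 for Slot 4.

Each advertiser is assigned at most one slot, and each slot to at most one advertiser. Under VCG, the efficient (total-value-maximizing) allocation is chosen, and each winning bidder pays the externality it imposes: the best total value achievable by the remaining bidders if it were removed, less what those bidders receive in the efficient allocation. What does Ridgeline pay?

Efficient allocation: Pioneer→Slot 3 ($90), Brightly→Slot 1 ($88), Apex→Slot 5 ($121), Talus→Slot 6 ($126), Ridgeline→Slot 4 ($146); total welfare W = $571.
Ridgeline receives Slot 4 at value $146, so the others get W − 146 = $425.
Without Ridgeline: best allocation of the remaining 4 bidders over all 5 slots is Pioneer→Slot 1 ($112), Brightly→Slot 4 ($124), Apex→Slot 5 ($121), Talus→Slot 6 ($126), total $483.
VCG payment = (others' best without Ridgeline) − (others' welfare with Ridgeline) = 483 − 425 = $58.

Ridgeline pays $58.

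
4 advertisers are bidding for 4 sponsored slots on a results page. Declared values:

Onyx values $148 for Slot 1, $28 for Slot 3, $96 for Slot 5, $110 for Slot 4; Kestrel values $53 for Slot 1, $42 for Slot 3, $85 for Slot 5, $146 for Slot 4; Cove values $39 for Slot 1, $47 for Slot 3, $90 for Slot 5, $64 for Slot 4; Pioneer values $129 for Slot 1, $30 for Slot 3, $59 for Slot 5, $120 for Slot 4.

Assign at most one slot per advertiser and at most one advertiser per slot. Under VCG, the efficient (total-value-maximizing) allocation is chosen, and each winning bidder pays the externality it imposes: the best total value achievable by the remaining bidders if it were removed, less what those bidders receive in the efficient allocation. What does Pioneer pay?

Efficient allocation: Onyx→Slot 5 ($96), Kestrel→Slot 4 ($146), Cove→Slot 3 ($47), Pioneer→Slot 1 ($129); total welfare W = $418.
Pioneer receives Slot 1 at value $129, so the others get W − 129 = $289.
Without Pioneer: best allocation of the remaining 3 bidders over all 4 slots is Onyx→Slot 1 ($148), Kestrel→Slot 4 ($146), Cove→Slot 5 ($90), total $384.
VCG payment = (others' best without Pioneer) − (others' welfare with Pioneer) = 384 − 289 = $95.

Pioneer pays $95.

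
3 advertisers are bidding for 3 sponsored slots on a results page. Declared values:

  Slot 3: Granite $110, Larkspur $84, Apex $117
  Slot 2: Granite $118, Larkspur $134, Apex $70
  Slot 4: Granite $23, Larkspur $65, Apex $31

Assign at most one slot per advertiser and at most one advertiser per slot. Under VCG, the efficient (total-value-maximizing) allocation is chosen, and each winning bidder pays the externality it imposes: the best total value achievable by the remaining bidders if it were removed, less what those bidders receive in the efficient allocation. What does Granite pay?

Granite pays $69.

Efficient allocation: Granite→Slot 2 ($118), Larkspur→Slot 4 ($65), Apex→Slot 3 ($117); total welfare W = $300.
Granite receives Slot 2 at value $118, so the others get W − 118 = $182.
Without Granite: best allocation of the remaining 2 bidders over all 3 slots is Larkspur→Slot 2 ($134), Apex→Slot 3 ($117), total $251.
VCG payment = (others' best without Granite) − (others' welfare with Granite) = 251 − 182 = $69.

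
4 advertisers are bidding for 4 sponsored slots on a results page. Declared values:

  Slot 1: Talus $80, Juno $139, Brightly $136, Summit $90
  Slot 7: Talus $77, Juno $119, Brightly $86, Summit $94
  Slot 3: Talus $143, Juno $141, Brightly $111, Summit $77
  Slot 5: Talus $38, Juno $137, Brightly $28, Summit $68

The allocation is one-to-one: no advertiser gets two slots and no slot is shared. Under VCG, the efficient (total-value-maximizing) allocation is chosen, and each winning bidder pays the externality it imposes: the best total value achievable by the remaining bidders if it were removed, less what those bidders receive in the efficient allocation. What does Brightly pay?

Efficient allocation: Talus→Slot 3 ($143), Juno→Slot 5 ($137), Brightly→Slot 1 ($136), Summit→Slot 7 ($94); total welfare W = $510.
Brightly receives Slot 1 at value $136, so the others get W − 136 = $374.
Without Brightly: best allocation of the remaining 3 bidders over all 4 slots is Talus→Slot 3 ($143), Juno→Slot 1 ($139), Summit→Slot 7 ($94), total $376.
VCG payment = (others' best without Brightly) − (others' welfare with Brightly) = 376 − 374 = $2.

Brightly pays $2.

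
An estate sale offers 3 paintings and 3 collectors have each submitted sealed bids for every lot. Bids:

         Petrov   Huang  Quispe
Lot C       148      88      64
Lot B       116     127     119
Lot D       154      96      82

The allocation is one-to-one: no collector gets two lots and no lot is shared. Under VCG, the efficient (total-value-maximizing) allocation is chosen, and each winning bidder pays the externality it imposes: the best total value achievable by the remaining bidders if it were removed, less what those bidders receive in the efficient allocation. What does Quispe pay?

Quispe pays $37.

Efficient allocation: Petrov→Lot C ($148), Huang→Lot D ($96), Quispe→Lot B ($119); total welfare W = $363.
Quispe receives Lot B at value $119, so the others get W − 119 = $244.
Without Quispe: best allocation of the remaining 2 bidders over all 3 lots is Petrov→Lot D ($154), Huang→Lot B ($127), total $281.
VCG payment = (others' best without Quispe) − (others' welfare with Quispe) = 281 − 244 = $37.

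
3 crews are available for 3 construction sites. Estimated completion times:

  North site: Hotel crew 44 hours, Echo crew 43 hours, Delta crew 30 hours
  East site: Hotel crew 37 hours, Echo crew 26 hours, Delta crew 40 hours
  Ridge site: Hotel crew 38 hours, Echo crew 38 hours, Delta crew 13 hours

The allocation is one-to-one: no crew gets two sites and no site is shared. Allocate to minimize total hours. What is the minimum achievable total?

Minimum total: 83 hours

Optimal: Hotel crew→North site (44 hours), Echo crew→East site (26 hours), Delta crew→Ridge site (13 hours) — total 44+26+13 = 83 hours.
Row-greedy (each crew in turn takes its cheapest remaining site) gives 105 hours, worse by 22.
Every other assignment is strictly worse.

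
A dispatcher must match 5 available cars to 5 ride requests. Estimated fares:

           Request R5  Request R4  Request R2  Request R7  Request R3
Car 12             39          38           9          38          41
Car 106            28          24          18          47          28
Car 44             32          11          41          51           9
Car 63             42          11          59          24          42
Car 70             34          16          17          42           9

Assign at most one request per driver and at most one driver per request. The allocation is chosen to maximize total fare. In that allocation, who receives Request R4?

Optimal: Car 12→Request R4 ($38), Car 106→Request R3 ($28), Car 44→Request R7 ($51), Car 63→Request R2 ($59), Car 70→Request R5 ($34) — total 38+28+51+59+34 = $210.
Max-entry greedy (repeatedly take the single best remaining cell) gives $209, worse by 1.
Every other assignment is strictly worse.
Car 12's own top request is Request R3 ($41), but forcing Car 12→Request R3 and reassigning the rest optimally gives only $209 — worse by 1.

Car 12 receives Request R4.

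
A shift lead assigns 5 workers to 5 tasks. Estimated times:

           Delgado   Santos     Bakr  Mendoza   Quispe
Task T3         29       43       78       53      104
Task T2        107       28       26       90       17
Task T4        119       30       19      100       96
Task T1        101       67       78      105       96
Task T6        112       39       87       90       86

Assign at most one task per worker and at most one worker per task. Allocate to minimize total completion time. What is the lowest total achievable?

This is a one-to-one assignment (minimum-cost bipartite matching).
Optimal: Delgado→Task T3 (29 min), Santos→Task T6 (39 min), Bakr→Task T4 (19 min), Mendoza→Task T1 (105 min), Quispe→Task T2 (17 min) — total 29+39+19+105+17 = 209 min.
Column-greedy (each task in turn goes to its cheapest remaining worker) gives 222 min, worse by 13.
Every other assignment is strictly worse.

Min total: 209 min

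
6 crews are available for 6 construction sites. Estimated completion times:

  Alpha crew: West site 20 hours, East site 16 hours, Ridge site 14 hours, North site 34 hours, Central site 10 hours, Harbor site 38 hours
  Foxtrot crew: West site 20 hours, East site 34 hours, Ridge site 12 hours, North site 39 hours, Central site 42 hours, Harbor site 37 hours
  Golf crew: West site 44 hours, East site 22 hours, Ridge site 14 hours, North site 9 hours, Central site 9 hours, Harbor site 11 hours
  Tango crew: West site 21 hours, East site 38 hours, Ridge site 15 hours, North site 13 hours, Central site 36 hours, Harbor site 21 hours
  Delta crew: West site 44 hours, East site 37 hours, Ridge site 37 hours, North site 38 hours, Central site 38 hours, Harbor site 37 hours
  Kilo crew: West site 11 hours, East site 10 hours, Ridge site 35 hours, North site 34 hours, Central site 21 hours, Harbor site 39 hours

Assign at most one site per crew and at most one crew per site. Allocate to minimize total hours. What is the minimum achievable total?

Minimum total: 94 hours

This is a one-to-one assignment (minimum-cost bipartite matching).
Optimal: Alpha crew→Central site (10 hours), Foxtrot crew→Ridge site (12 hours), Golf crew→Harbor site (11 hours), Tango crew→North site (13 hours), Delta crew→East site (37 hours), Kilo crew→West site (11 hours) — total 10+12+11+13+37+11 = 94 hours.
Min-entry greedy (repeatedly take the single cheapest remaining cell) gives 99 hours, worse by 5.
Next-best assignment: Alpha crew→East site, Foxtrot crew→Ridge site, Golf crew→Central site, Tango crew→North site, Delta crew→Harbor site, Kilo crew→West site = 98 hours.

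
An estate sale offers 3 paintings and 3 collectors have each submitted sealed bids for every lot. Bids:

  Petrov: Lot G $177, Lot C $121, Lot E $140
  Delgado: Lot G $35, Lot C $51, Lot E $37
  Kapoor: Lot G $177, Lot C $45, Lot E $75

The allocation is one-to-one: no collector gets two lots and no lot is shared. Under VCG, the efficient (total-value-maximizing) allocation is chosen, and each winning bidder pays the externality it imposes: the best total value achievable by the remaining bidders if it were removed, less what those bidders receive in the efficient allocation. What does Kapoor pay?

Efficient allocation: Petrov→Lot E ($140), Delgado→Lot C ($51), Kapoor→Lot G ($177); total welfare W = $368.
Kapoor receives Lot G at value $177, so the others get W − 177 = $191.
Without Kapoor: best allocation of the remaining 2 bidders over all 3 lots is Petrov→Lot G ($177), Delgado→Lot C ($51), total $228.
VCG payment = (others' best without Kapoor) − (others' welfare with Kapoor) = 228 − 191 = $37.

Kapoor pays $37.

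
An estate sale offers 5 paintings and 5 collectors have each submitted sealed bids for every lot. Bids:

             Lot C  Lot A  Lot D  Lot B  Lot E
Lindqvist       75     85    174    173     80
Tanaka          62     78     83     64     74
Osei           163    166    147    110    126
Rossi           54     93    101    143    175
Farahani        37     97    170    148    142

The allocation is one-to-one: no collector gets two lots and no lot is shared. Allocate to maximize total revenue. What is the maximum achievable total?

Optimal: Lindqvist→Lot B ($173), Tanaka→Lot A ($78), Osei→Lot C ($163), Rossi→Lot E ($175), Farahani→Lot D ($170) — total 173+78+163+175+170 = $759.
Row-greedy (each collector in turn takes its best remaining lot) gives $738, worse by 21.
Checked against all permutations: $759 is optimal.

Max total: $759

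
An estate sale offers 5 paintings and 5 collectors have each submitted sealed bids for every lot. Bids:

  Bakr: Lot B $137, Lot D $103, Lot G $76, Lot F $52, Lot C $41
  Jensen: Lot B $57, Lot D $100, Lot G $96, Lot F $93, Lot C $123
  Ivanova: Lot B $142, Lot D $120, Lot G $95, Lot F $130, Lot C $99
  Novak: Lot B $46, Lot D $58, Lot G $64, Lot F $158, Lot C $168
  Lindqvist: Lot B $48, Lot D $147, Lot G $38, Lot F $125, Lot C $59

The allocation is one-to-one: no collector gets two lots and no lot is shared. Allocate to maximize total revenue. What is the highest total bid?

Max total: $678

Optimal: Bakr→Lot B ($137), Jensen→Lot G ($96), Ivanova→Lot F ($130), Novak→Lot C ($168), Lindqvist→Lot D ($147) — total 137+96+130+168+147 = $678.
Next-best assignment: Bakr→Lot B, Jensen→Lot C, Ivanova→Lot G, Novak→Lot F, Lindqvist→Lot D = $660.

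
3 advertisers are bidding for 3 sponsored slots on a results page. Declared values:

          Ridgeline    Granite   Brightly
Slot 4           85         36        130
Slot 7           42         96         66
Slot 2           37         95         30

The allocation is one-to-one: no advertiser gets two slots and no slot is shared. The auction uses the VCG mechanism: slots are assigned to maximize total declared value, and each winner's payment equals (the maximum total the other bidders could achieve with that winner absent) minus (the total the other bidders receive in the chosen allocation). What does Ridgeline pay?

Ridgeline pays $1.

Efficient allocation: Ridgeline→Slot 7 ($42), Granite→Slot 2 ($95), Brightly→Slot 4 ($130); total welfare W = $267.
Ridgeline receives Slot 7 at value $42, so the others get W − 42 = $225.
Without Ridgeline: best allocation of the remaining 2 bidders over all 3 slots is Granite→Slot 7 ($96), Brightly→Slot 4 ($130), total $226.
VCG payment = (others' best without Ridgeline) − (others' welfare with Ridgeline) = 226 − 225 = $1.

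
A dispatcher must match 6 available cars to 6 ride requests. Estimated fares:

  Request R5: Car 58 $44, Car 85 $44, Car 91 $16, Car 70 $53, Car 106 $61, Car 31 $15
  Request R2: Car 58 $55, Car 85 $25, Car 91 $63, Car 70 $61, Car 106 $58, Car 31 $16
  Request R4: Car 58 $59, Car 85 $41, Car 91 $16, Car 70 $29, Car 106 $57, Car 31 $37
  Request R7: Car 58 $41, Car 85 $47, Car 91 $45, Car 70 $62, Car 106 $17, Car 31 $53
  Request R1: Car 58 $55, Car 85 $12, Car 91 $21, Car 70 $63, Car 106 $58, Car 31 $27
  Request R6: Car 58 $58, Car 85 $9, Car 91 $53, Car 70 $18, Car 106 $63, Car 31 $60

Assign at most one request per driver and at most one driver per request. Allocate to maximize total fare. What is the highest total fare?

Optimal: Car 58→Request R4 ($59), Car 85→Request R7 ($47), Car 91→Request R2 ($63), Car 70→Request R1 ($63), Car 106→Request R5 ($61), Car 31→Request R6 ($60) — total 59+47+63+63+61+60 = $353.
Row-greedy (each driver in turn takes its best remaining request) gives $310, worse by 43.

Maximum total: $353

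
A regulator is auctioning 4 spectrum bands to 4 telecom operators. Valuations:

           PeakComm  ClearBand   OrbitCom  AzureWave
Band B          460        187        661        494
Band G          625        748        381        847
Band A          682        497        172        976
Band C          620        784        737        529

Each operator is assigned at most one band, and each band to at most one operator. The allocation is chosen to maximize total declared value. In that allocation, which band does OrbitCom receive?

Optimal: PeakComm→Band G ($625M), ClearBand→Band C ($784M), OrbitCom→Band B ($661M), AzureWave→Band A ($976M) — total 625+784+661+976 = $3046M.
Row-greedy (each operator in turn takes its best remaining band) gives $2974M, worse by 72.
No other one-to-one assignment exceeds $3046M.
OrbitCom's own top band is Band C ($737M), but forcing OrbitCom→Band C and reassigning the rest optimally gives only $2921M — worse by 125.

OrbitCom receives Band B.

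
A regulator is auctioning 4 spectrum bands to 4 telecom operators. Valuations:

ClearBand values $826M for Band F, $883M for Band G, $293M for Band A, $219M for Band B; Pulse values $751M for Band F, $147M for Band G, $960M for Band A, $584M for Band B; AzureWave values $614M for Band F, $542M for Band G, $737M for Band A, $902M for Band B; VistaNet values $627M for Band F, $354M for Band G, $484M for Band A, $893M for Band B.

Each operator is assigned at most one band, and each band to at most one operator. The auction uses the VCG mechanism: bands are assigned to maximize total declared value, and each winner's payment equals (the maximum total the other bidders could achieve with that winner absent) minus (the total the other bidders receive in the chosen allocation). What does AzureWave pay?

Efficient allocation: ClearBand→Band G ($883M), Pulse→Band A ($960M), AzureWave→Band B ($902M), VistaNet→Band F ($627M); total welfare W = $3372M.
AzureWave receives Band B at value $902M, so the others get W − 902 = $2470M.
Without AzureWave: best allocation of the remaining 3 bidders over all 4 bands is ClearBand→Band G ($883M), Pulse→Band A ($960M), VistaNet→Band B ($893M), total $2736M.
VCG payment = (others' best without AzureWave) − (others' welfare with AzureWave) = 2736 − 2470 = $266M.

AzureWave pays $266M.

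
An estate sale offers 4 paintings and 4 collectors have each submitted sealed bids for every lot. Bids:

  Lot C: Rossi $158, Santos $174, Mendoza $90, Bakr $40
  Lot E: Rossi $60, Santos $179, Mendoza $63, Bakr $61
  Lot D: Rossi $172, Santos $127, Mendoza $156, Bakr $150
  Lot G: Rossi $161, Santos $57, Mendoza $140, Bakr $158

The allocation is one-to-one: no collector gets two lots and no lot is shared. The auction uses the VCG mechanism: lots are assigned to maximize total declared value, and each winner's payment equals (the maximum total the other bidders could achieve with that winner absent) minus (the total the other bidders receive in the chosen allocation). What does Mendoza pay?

Efficient allocation: Rossi→Lot C ($158), Santos→Lot E ($179), Mendoza→Lot D ($156), Bakr→Lot G ($158); total welfare W = $651.
Mendoza receives Lot D at value $156, so the others get W − 156 = $495.
Without Mendoza: best allocation of the remaining 3 bidders over all 4 lots is Rossi→Lot D ($172), Santos→Lot E ($179), Bakr→Lot G ($158), total $509.
VCG payment = (others' best without Mendoza) − (others' welfare with Mendoza) = 509 − 495 = $14.

Mendoza pays $14.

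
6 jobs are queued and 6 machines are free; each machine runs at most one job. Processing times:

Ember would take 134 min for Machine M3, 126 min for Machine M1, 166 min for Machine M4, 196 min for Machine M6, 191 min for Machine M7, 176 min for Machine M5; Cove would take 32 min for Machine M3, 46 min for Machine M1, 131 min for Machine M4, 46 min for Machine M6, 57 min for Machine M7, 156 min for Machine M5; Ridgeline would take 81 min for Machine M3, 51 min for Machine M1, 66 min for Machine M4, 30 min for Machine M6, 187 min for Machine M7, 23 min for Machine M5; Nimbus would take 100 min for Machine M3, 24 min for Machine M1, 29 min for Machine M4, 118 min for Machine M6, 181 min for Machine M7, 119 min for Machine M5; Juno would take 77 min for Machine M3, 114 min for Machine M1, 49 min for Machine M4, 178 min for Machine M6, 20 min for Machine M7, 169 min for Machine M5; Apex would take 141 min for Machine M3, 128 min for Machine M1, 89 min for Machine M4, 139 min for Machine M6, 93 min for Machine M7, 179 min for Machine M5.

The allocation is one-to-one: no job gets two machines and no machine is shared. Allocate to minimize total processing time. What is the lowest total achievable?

Minimum total: 336 min

Optimal: Ember→Machine M3 (134 min), Cove→Machine M6 (46 min), Ridgeline→Machine M5 (23 min), Nimbus→Machine M1 (24 min), Juno→Machine M7 (20 min), Apex→Machine M4 (89 min) — total 134+46+23+24+20+89 = 336 min.
Row-greedy (each job in turn takes its cheapest remaining machine) gives 369 min, worse by 33.
Next-best assignment: Ember→Machine M3, Cove→Machine M6, Ridgeline→Machine M5, Nimbus→Machine M1, Juno→Machine M4, Apex→Machine M7 = 369 min.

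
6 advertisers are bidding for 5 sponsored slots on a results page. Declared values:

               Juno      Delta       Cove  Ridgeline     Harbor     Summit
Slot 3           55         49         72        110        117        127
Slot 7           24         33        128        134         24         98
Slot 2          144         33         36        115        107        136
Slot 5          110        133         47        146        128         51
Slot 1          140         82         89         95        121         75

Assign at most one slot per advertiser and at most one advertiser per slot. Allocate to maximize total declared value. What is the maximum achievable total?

Treat this as an assignment problem: match each advertiser to one slot.
Optimal: Harbor→Slot 3 ($117), Cove→Slot 7 ($128), Summit→Slot 2 ($136), Ridgeline→Slot 5 ($146), Juno→Slot 1 ($140) — total 117+128+136+146+140 = $667.
Row-greedy (each advertiser in turn takes its best remaining slot) gives $636, worse by 31.
Every other assignment is strictly worse.

Max total: $667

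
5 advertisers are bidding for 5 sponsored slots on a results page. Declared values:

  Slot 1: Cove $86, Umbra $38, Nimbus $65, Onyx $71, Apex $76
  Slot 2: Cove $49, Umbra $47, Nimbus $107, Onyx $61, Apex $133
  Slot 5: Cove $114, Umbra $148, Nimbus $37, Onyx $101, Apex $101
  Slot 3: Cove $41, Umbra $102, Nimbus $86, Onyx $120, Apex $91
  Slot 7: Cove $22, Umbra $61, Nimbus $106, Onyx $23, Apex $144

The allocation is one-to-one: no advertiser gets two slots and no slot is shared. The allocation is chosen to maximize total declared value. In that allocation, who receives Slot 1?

Cove receives Slot 1.

Optimal: Cove→Slot 1 ($86), Umbra→Slot 5 ($148), Nimbus→Slot 2 ($107), Onyx→Slot 3 ($120), Apex→Slot 7 ($144) — total 86+148+107+120+144 = $605.
Row-greedy (each advertiser in turn takes its best remaining slot) gives $538, worse by 67.
Next-best assignment: Cove→Slot 1, Umbra→Slot 5, Nimbus→Slot 7, Onyx→Slot 3, Apex→Slot 2 = $593.
Every other assignment is strictly worse.
Cove's own top slot is Slot 5 ($114), but forcing Cove→Slot 5 and reassigning the rest optimally gives only $538 — worse by 67.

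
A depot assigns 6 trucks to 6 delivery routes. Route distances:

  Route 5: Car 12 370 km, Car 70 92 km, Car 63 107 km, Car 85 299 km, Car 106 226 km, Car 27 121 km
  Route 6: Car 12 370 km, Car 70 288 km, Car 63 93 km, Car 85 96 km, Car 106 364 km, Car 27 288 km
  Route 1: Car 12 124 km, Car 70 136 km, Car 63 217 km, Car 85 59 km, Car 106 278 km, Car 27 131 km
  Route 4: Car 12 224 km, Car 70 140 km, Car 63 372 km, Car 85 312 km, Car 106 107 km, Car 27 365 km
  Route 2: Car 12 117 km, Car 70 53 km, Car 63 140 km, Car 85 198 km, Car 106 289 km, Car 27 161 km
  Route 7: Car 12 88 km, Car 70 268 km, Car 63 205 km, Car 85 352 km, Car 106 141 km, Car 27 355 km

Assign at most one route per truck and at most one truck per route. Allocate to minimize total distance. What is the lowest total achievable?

Min total: 521 km

Treat this as an assignment problem: match each truck to one route.
Optimal: Car 12→Route 7 (88 km), Car 70→Route 2 (53 km), Car 63→Route 6 (93 km), Car 85→Route 1 (59 km), Car 106→Route 4 (107 km), Car 27→Route 5 (121 km) — total 88+53+93+59+107+121 = 521 km.
Next-best assignment: Car 12→Route 7, Car 70→Route 2, Car 63→Route 5, Car 85→Route 6, Car 106→Route 4, Car 27→Route 1 = 582 km.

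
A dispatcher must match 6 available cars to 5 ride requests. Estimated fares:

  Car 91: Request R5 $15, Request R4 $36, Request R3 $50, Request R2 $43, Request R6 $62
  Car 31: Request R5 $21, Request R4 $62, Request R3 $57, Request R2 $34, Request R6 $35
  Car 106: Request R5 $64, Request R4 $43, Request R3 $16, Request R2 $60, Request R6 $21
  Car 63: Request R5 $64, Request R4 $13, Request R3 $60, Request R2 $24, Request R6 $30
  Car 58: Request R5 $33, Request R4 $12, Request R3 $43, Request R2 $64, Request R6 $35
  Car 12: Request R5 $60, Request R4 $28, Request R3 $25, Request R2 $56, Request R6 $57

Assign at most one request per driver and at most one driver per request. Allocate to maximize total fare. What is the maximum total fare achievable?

Maximum total: $312

Optimal: Car 106→Request R5 ($64), Car 31→Request R4 ($62), Car 63→Request R3 ($60), Car 58→Request R2 ($64), Car 91→Request R6 ($62) — total 64+62+60+64+62 = $312.
Next-best assignment: Car 12→Request R5, Car 31→Request R4, Car 63→Request R3, Car 58→Request R2, Car 91→Request R6 = $308.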